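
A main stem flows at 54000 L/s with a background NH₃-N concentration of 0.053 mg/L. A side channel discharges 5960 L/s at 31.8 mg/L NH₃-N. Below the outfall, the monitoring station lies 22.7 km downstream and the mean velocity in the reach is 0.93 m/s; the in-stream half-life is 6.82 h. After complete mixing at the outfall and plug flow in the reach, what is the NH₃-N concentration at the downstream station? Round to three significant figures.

Mass balance: C = (54000·0.05300 + 5960·31.80) / 59960 = 192400/59960 = 3.209 mg/L.
Travel time t = 22.7·1000 / 0.93 = 24410 s = 6.780 h.
Half-life 6.82 h → k = ln 2 / 6.82 = 0.1016 h⁻¹ = 2.439 d⁻¹.
First-order decay: C = 3.209·exp(−k·t) = 3.209·0.5020 = 1.611 mg/L.

1.61 mg/L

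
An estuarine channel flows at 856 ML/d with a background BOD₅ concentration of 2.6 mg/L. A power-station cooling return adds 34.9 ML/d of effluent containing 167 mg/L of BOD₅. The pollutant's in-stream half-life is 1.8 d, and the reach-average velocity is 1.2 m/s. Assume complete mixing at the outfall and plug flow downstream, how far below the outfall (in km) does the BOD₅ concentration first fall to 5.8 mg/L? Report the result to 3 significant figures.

119 km

Mass balance: C = (856.0·2.600 + 34.90·167.0) / 890.9 = 8054/890.9 = 9.040 mg/L.
Half-life 1.8 d → k = ln 2 / 1.8 = 0.3851 d⁻¹.
Set 9.040·exp(−k·t) = 5.8 → t = ln(9.040/5.8)/k = 99580 s = 27.66 h.
Distance = v·t = 1.2·99580 = 119500 m = 119.5 km.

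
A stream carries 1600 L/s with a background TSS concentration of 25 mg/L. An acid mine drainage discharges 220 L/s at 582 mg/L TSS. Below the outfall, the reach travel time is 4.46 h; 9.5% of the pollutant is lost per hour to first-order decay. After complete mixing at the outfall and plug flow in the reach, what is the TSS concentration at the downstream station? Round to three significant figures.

59.2 mg/L

Mass balance: C = (1600·25.00 + 220.0·582.0) / 1820 = 168000/1820 = 92.33 mg/L.
9.5%/h lost → k = −ln(1 − 0.095) = 0.09982 h⁻¹.
First-order decay: C = 92.33·exp(−k·t) = 92.33·0.6407 = 59.16 mg/L.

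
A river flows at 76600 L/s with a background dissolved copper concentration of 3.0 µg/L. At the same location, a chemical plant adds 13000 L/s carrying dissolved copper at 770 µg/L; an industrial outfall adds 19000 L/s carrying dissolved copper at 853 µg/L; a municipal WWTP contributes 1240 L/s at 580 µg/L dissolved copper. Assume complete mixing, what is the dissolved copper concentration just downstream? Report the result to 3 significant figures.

After mixing, C = (76600·3.000 + 13000·770.0 + 19000·853.0 + 1240·580.0) / 109800 = 27170000/109800 = 247.3 µg/L.

247 µg/L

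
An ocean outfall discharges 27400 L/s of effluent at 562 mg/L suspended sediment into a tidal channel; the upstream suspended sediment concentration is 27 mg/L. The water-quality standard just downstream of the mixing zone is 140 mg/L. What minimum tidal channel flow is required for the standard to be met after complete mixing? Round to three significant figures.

Set C_mix = 140: (Q·27.00 + 27400·562.0) / (Q + 27400) = 140
→ Q = 27400·(562.0 − 140)/(140 − 27.00) = 102300 L/s.

102000 L/s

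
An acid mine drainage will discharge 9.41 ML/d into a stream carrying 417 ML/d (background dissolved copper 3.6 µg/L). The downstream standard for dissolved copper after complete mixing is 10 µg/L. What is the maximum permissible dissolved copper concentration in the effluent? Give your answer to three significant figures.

At the limit, (Qr·Cr + Qe·Cₑ)/(Qr + Qe) = 10:
Cₑ = (426.4·10 − 417.0·3.600) / 9.410 = 293.6 µg/L.

294 µg/L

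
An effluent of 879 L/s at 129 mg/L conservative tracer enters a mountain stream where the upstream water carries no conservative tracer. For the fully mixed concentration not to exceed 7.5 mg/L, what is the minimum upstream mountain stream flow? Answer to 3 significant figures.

14200 L/s

Set C_mix = 7.5: (Q·0 + 879.0·129.0) / (Q + 879.0) = 7.5
→ Q = 879.0·(129.0 − 7.5)/(7.5 − 0) = 14240 L/s.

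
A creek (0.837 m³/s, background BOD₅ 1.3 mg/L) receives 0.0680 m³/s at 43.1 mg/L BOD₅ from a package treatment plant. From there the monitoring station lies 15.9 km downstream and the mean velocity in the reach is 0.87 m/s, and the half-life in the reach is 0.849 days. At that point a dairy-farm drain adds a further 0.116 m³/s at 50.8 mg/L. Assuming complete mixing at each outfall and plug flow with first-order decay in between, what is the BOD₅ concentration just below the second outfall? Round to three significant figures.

Conservation of mass: C = (0.8370·1.300 + 0.06800·43.10) / 0.9050 = 4.019/0.9050 = 4.441 mg/L; combined flow 0.9050 m³/s.
Travel time t = 15.9·1000 / 0.87 = 18280 s = 5.077 h.
Half-life 0.849 d → k = ln 2 / 0.849 = 0.8164 d⁻¹.
First-order decay: C = 4.441·exp(−k·t) = 4.441·0.8414 = 3.736 mg/L.
Second outfall: C = (0.9050·3.736 + 0.1160·50.80)/1.021 = 9.084 mg/L.

9.08 mg/L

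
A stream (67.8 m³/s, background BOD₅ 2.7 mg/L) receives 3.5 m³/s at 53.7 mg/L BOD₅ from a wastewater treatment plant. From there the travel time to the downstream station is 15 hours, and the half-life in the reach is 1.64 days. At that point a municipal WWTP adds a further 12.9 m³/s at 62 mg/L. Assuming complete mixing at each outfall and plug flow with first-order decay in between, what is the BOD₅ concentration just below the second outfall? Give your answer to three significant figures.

12.9 mg/L

Mixed concentration C = ΣQC/ΣQ = (67.80·2.700 + 3.500·53.70) / 71.30 = 371.0/71.30 = 5.204 mg/L; combined flow 71.30 m³/s.
Half-life 1.64 d → k = ln 2 / 1.64 = 0.4227 d⁻¹.
Applying C = C₀e^(−kt): 5.204 × 0.7679 = 3.996 mg/L.
Second outfall: C = (71.30·3.996 + 12.90·62.00)/84.20 = 12.88 mg/L.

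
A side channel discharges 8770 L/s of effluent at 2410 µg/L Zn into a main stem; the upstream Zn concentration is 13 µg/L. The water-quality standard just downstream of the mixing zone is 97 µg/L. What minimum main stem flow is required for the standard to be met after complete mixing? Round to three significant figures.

241000 L/s

Set C_mix = 97: (Q·13.00 + 8770·2410) / (Q + 8770) = 97
→ Q = 8770·(2410 − 97)/(97 − 13.00) = 241500 L/s.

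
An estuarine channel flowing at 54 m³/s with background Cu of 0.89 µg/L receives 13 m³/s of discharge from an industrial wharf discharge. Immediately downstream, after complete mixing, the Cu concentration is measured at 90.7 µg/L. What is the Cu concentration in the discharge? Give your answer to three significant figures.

464 µg/L

Mass balance: 54.00·0.8900 + 13.00·Cₑ = 67.00·90.70
→ Cₑ = (67.00·90.70 − 54.00·0.8900) / 13.00 = 463.8 µg/L.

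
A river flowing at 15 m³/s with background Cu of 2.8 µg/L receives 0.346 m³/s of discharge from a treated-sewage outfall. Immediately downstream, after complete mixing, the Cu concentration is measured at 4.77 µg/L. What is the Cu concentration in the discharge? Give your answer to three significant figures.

90.2 µg/L

Mass balance: 15.00·2.800 + 0.3460·Cₑ = 15.35·4.770
→ Cₑ = (15.35·4.770 − 15.00·2.800) / 0.3460 = 90.17 µg/L.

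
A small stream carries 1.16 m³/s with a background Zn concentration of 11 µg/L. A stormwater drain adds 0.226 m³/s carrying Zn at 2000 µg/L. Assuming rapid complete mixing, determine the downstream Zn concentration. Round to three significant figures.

335 µg/L

Flow-weighted average: C = (1.160·11.00 + 0.2260·2000) / 1.386 = 464.8/1.386 = 335.3 µg/L.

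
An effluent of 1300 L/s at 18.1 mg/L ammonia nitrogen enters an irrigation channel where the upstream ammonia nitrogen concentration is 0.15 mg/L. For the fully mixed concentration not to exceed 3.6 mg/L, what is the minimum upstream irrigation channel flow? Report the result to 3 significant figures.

5460 L/s

Set C_mix = 3.6: (Q·0.1500 + 1300·18.10) / (Q + 1300) = 3.6
→ Q = 1300·(18.10 − 3.6)/(3.6 − 0.1500) = 5464 L/s.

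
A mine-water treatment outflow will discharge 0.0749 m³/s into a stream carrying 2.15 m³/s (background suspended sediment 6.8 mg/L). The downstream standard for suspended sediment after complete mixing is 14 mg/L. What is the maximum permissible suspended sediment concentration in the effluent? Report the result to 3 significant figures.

At the limit, (Qr·Cr + Qe·Cₑ)/(Qr + Qe) = 14:
Cₑ = (2.225·14 − 2.150·6.800) / 0.07490 = 220.7 mg/L.

221 mg/L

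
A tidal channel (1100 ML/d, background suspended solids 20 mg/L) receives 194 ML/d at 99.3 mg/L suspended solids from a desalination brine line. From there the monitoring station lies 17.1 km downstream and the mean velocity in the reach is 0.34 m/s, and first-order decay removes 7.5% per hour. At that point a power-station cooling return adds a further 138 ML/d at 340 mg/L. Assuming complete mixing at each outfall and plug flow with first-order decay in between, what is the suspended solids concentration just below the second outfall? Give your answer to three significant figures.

Flow-weighted average: C = (1100·20.00 + 194.0·99.30) / 1294 = 41260/1294 = 31.89 mg/L; combined flow 1294 ML/d.
Travel time t = 17.1·1000 / 0.34 = 50290 s = 13.97 h.
7.5%/h lost → k = −ln(1 − 0.075) = 0.07796 h⁻¹.
Applying C = C₀e^(−kt): 31.89 × 0.3365 = 10.73 mg/L.
At the second outfall, C = (1294·10.73 + 138.0·340.0) / (1294 + 138.0) = 42.46 mg/L.

42.5 mg/L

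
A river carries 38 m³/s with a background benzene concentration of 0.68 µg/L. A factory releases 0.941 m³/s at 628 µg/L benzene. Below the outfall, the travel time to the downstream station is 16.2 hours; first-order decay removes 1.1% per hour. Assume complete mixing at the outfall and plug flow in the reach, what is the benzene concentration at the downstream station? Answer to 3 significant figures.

Mixed concentration C = ΣQC/ΣQ = (38.00·0.6800 + 0.9410·628.0) / 38.94 = 616.8/38.94 = 15.84 µg/L.
1.1%/h lost → k = −ln(1 − 0.011) = 0.01106 h⁻¹.
First-order decay: C = 15.84·exp(−k·t) = 15.84·0.8359 = 13.24 µg/L.

13.2 µg/L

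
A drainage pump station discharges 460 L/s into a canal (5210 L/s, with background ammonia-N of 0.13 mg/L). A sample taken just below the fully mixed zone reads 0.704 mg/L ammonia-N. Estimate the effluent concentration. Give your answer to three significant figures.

Mass balance: 5210·0.1300 + 460.0·Cₑ = 5670·0.7040
→ Cₑ = (5670·0.7040 − 5210·0.1300) / 460.0 = 7.205 mg/L.

7.21 mg/L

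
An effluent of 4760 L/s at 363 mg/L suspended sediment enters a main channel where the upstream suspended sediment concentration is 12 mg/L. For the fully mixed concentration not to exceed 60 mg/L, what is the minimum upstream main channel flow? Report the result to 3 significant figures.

30000 L/s

Set C_mix = 60: (Q·12.00 + 4760·363.0) / (Q + 4760) = 60
→ Q = 4760·(363.0 − 60)/(60 − 12.00) = 30050 L/s.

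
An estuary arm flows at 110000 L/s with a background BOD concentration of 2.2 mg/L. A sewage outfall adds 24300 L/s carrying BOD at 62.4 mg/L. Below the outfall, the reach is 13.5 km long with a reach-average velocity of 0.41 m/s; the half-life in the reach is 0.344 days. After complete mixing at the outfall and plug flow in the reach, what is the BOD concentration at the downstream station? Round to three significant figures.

Mass balance: C = (110000·2.200 + 24300·62.40) / 134300 = 1758000/134300 = 13.09 mg/L.
Travel time t = 13.5·1000 / 0.41 = 32930 s = 9.146 h.
Half-life 0.344 d → k = ln 2 / 0.344 = 2.015 d⁻¹.
Decay over the reach: 13.09·exp(−kt) = 13.09·0.4640 = 6.075 mg/L.

6.07 mg/L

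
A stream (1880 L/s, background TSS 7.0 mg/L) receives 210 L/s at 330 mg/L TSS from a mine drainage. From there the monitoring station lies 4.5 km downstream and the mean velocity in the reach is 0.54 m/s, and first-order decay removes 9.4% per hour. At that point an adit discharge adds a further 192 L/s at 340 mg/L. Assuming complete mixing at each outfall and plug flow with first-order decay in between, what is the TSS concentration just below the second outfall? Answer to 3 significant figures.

57.4 mg/L

Flow-weighted average: C = (1880·7.000 + 210.0·330.0) / 2090 = 82460/2090 = 39.45 mg/L; combined flow 2090 L/s.
Travel time t = 4.5·1000 / 0.54 = 8333 s = 2.315 h.
9.4%/h lost → k = −ln(1 − 0.094) = 0.09872 h⁻¹.
After decay, C = 39.45 × e^(−kt) = 39.45 × 0.7957 = 31.39 mg/L.
At the second outfall, C = (2090·31.39 + 192.0·340.0) / (2090 + 192.0) = 57.36 mg/L.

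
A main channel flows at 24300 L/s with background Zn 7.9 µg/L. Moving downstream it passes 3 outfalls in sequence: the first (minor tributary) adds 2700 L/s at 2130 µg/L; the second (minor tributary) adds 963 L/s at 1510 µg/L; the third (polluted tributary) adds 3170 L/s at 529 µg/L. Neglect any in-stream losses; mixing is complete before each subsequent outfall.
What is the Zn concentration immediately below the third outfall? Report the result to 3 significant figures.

After outfall 1: Q = 24300 + 2700 = 27000 L/s; C = (24300·7.900 + 2700·2130)/27000 = 220.1 µg/L.
After outfall 2: Q = 27000 + 963.0 = 27960 L/s; C = (27000·220.1 + 963.0·1510)/27960 = 264.5 µg/L.
After outfall 3: Q = 27960 + 3170 = 31130 L/s; C = (27960·264.5 + 3170·529.0)/31130 = 291.5 µg/L.

291 µg/L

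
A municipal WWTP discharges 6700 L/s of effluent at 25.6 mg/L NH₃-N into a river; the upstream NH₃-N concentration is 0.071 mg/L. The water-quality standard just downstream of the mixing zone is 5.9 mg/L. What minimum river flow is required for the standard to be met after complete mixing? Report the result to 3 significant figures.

22600 L/s

Set C_mix = 5.9: (Q·0.07100 + 6700·25.60) / (Q + 6700) = 5.9
→ Q = 6700·(25.60 − 5.9)/(5.9 − 0.07100) = 22640 L/s.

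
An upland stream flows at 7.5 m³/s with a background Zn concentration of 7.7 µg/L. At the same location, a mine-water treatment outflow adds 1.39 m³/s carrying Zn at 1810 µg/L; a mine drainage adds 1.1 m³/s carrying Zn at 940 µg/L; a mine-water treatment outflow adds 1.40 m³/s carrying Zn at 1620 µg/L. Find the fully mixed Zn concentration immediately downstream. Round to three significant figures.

516 µg/L

Mixed concentration C = ΣQC/ΣQ = (7.500·7.700 + 1.390·1810 + 1.100·940.0 + 1.400·1620) / 11.39 = 5876/11.39 = 515.9 µg/L.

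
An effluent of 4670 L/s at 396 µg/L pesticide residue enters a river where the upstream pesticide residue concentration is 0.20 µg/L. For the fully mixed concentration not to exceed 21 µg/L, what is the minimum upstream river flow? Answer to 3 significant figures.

84200 L/s

Set C_mix = 21: (Q·0.2000 + 4670·396.0) / (Q + 4670) = 21
→ Q = 4670·(396.0 − 21)/(21 − 0.2000) = 84190 L/s.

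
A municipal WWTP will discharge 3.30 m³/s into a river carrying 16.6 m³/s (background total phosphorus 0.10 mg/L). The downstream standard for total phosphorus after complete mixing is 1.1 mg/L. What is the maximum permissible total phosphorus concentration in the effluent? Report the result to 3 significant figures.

6.13 mg/L

At the limit, (Qr·Cr + Qe·Cₑ)/(Qr + Qe) = 1.1:
Cₑ = (19.90·1.1 − 16.60·0.1000) / 3.300 = 6.130 mg/L.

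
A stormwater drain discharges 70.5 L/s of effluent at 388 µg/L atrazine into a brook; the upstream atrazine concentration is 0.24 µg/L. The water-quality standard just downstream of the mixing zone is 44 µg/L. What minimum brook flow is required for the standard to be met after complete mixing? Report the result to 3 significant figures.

554 L/s

Set C_mix = 44: (Q·0.2400 + 70.50·388.0) / (Q + 70.50) = 44
→ Q = 70.50·(388.0 − 44)/(44 − 0.2400) = 554.2 L/s.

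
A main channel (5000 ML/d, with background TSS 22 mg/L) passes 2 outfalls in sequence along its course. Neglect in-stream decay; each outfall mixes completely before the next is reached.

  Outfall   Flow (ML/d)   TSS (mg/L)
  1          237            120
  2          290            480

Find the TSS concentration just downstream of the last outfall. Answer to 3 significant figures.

After outfall 1: Q = 5000 + 237.0 = 5237 ML/d; C = (5000·22.00 + 237.0·120.0)/5237 = 26.43 mg/L.
After outfall 2: Q = 5237 + 290.0 = 5527 ML/d; C = (5237·26.43 + 290.0·480.0)/5527 = 50.23 mg/L.

50.2 mg/L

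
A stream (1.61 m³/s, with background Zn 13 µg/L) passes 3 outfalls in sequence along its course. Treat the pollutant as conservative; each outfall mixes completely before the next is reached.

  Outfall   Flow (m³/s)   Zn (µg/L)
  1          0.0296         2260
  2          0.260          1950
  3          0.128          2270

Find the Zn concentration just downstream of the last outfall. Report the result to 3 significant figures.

Outfall 1: combined Q = 1.640 m³/s; C = (1.610·13.00 + 0.02960·2260)/1.640 = 53.57 µg/L.
Outfall 2: combined Q = 1.900 m³/s; C = (1.640·53.57 + 0.2600·1950)/1.900 = 313.1 µg/L.
Outfall 3: combined Q = 2.028 m³/s; C = (1.900·313.1 + 0.1280·2270)/2.028 = 436.7 µg/L.

437 µg/L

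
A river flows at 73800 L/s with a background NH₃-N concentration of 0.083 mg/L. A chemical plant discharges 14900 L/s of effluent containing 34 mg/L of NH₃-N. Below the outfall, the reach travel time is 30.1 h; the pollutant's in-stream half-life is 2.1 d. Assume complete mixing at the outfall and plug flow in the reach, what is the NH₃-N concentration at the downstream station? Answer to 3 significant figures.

3.82 mg/L

After mixing, C = (73800·0.08300 + 14900·34.00) / 88700 = 512700/88700 = 5.780 mg/L.
Half-life 2.1 d → k = ln 2 / 2.1 = 0.3301 d⁻¹.
After decay, C = 5.780 × e^(−kt) = 5.780 × 0.6610 = 3.821 mg/L.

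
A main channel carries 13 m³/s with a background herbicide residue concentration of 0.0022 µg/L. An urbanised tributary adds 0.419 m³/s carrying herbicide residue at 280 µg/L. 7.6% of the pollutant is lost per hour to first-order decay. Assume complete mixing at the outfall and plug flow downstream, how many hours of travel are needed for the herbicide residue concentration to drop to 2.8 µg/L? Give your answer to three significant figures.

Mass balance: C = (13.00·0.002200 + 0.4190·280.0) / 13.42 = 117.3/13.42 = 8.745 µg/L.
7.6%/h lost → k = −ln(1 − 0.076) = 0.07904 h⁻¹.
8.745·exp(−k·t) = 2.8 → t = ln(8.745/2.8)/k = 51870 s = 14.41 h.

14.4 h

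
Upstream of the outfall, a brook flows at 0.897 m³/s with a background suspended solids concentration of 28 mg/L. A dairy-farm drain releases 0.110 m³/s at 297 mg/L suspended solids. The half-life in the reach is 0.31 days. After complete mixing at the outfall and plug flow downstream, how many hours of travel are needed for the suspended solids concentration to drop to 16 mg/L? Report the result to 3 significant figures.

13.7 h

Mixed concentration C = ΣQC/ΣQ = (0.8970·28.00 + 0.1100·297.0) / 1.007 = 57.79/1.007 = 57.38 mg/L.
Half-life 0.31 d → k = ln 2 / 0.31 = 2.236 d⁻¹.
57.38·exp(−k·t) = 16 → t = ln(57.38/16)/k = 49350 s = 13.71 h.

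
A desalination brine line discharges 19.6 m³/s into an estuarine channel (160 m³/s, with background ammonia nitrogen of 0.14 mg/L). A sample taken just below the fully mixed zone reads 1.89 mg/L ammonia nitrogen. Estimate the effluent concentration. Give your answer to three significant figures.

16.2 mg/L

Mass balance: 160.0·0.1400 + 19.60·Cₑ = 179.6·1.890
→ Cₑ = (179.6·1.890 − 160.0·0.1400) / 19.60 = 16.18 mg/L.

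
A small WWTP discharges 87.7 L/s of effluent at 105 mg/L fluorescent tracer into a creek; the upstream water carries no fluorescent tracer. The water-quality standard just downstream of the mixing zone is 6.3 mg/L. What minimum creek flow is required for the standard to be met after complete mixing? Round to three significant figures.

1370 L/s

Set C_mix = 6.3: (Q·0 + 87.70·105.0) / (Q + 87.70) = 6.3
→ Q = 87.70·(105.0 − 6.3)/(6.3 − 0) = 1374 L/s.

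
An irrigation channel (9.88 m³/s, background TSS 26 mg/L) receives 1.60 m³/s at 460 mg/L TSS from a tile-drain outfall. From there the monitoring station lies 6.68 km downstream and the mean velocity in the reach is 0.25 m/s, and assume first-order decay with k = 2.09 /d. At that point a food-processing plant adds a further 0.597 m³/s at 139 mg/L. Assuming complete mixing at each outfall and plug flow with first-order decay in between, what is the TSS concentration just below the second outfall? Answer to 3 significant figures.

49.9 mg/L

Conservation of mass: C = (9.880·26.00 + 1.600·460.0) / 11.48 = 992.9/11.48 = 86.49 mg/L; combined flow 11.48 m³/s.
Travel time t = 6.68·1000 / 0.25 = 26720 s = 7.422 h.
Decay over the reach: 86.49·exp(−kt) = 86.49·0.5240 = 45.32 mg/L.
Second outfall: C = (11.48·45.32 + 0.5970·139.0)/12.08 = 49.95 mg/L.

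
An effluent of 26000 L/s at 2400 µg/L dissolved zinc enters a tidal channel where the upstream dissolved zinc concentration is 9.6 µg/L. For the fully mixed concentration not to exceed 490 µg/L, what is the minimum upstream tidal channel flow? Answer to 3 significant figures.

Set C_mix = 490: (Q·9.600 + 26000·2400) / (Q + 26000) = 490
→ Q = 26000·(2400 − 490)/(490 − 9.600) = 103400 L/s.

103000 L/s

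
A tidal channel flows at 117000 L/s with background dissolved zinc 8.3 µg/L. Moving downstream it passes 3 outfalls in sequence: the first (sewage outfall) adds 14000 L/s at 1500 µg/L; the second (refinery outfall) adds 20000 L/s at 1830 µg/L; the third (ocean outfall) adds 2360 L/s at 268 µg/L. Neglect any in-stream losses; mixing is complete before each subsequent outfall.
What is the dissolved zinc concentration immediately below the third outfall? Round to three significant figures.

386 µg/L

Below outfall 1: Q → 131000 L/s, C = (117000·8.300 + 14000·1500)/131000 = 167.7 µg/L.
Below outfall 2: Q → 151000 L/s, C = (131000·167.7 + 20000·1830)/151000 = 387.9 µg/L.
Below outfall 3: Q → 153400 L/s, C = (151000·387.9 + 2360·268.0)/153400 = 386.0 µg/L.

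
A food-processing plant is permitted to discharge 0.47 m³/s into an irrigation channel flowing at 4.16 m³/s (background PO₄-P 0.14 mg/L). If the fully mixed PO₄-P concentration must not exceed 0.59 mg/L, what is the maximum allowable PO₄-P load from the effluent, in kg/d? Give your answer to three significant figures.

186 kg/d

Mass balance at the limit: 4.160·0.1400 + 0.4700·Cₑ = 4.630·0.59 → Cₑ = 4.573 mg/L.
Load = 0.4700 m³/s × 4.573 g/m³ × 86 400 s/d = 185.7 kg/d.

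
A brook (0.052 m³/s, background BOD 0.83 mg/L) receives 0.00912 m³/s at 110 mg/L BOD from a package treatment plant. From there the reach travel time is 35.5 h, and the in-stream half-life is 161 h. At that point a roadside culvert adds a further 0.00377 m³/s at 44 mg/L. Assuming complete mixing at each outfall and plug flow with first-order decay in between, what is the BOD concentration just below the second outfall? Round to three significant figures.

16.4 mg/L

Flow-weighted average: C = (0.05200·0.8300 + 0.009120·110.0) / 0.06112 = 1.046/0.06112 = 17.12 mg/L; combined flow 0.06112 m³/s.
Half-life 161 h → k = ln 2 / 161 = 0.004305 h⁻¹ = 0.1033 d⁻¹.
After decay, C = 17.12 × e^(−kt) = 17.12 × 0.8583 = 14.69 mg/L.
At the second outfall, C = (0.06112·14.69 + 0.003770·44.00) / (0.06112 + 0.003770) = 16.40 mg/L.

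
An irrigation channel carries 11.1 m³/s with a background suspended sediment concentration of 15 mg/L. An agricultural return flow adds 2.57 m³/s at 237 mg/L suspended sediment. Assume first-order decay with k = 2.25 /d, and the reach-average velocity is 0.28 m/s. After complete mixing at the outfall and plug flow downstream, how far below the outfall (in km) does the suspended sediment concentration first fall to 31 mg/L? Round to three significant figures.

After mixing, C = (11.10·15.00 + 2.570·237.0) / 13.67 = 775.6/13.67 = 56.74 mg/L.
Set 56.74·exp(−k·t) = 31 → t = ln(56.74/31)/k = 23210 s = 6.447 h.
Distance = v·t = 0.28·23210 = 6499 m = 6.499 km.

6.50 km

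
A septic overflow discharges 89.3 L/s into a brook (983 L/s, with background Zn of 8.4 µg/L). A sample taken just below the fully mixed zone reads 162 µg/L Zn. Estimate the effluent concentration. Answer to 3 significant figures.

1850 µg/L

Mass balance: 983.0·8.400 + 89.30·Cₑ = 1072·162.0
→ Cₑ = (1072·162.0 − 983.0·8.400) / 89.30 = 1853 µg/L.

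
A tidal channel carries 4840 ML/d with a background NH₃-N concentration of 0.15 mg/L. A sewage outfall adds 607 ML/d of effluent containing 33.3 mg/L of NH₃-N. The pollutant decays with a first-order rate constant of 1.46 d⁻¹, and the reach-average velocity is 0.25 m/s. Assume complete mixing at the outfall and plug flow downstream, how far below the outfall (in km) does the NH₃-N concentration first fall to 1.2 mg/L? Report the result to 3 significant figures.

Conservation of mass: C = (4840·0.1500 + 607.0·33.30) / 5447 = 20940/5447 = 3.844 mg/L.
Set 3.844·exp(−k·t) = 1.2 → t = ln(3.844/1.2)/k = 68900 s = 19.14 h.
Distance = v·t = 0.25·68900 = 17220 m = 17.22 km.

17.2 km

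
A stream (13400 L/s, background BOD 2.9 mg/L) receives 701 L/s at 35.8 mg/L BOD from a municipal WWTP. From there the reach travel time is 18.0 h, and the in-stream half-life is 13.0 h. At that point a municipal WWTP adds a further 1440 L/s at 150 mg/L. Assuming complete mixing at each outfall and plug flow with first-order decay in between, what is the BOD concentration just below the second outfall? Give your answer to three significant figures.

Conservation of mass: C = (13400·2.900 + 701.0·35.80) / 14100 = 63960/14100 = 4.536 mg/L; combined flow 14100 L/s.
Half-life 13.0 h → k = ln 2 / 13.0 = 0.05332 h⁻¹ = 1.280 d⁻¹.
After decay, C = 4.536 × e^(−kt) = 4.536 × 0.3830 = 1.737 mg/L.
At the second outfall, C = (14100·1.737 + 1440·150.0) / (14100 + 1440) = 15.47 mg/L.

15.5 mg/L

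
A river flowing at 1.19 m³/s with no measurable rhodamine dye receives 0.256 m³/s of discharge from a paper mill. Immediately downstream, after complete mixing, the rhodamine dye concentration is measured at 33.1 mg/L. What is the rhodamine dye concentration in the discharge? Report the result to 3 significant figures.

187 mg/L

Mass balance: 1.190·0 + 0.2560·Cₑ = 1.446·33.10
→ Cₑ = (1.446·33.10 − 1.190·0) / 0.2560 = 187.0 mg/L.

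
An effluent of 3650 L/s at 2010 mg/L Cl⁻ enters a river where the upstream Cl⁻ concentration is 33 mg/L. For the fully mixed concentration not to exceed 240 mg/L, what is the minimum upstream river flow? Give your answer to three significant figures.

Set C_mix = 240: (Q·33.00 + 3650·2010) / (Q + 3650) = 240
→ Q = 3650·(2010 − 240)/(240 − 33.00) = 31210 L/s.

31200 L/s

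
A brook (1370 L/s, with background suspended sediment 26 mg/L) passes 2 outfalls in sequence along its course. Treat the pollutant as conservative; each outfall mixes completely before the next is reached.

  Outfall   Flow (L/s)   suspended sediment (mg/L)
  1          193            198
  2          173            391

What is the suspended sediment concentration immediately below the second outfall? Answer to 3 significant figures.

81.5 mg/L

Below outfall 1: Q → 1563 L/s, C = (1370·26.00 + 193.0·198.0)/1563 = 47.24 mg/L.
Below outfall 2: Q → 1736 L/s, C = (1563·47.24 + 173.0·391.0)/1736 = 81.50 mg/L.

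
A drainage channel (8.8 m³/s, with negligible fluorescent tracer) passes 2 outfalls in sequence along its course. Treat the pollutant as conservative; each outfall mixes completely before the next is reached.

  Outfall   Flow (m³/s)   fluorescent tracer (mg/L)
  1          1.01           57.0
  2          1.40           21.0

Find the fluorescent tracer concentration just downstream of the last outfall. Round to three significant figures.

7.76 mg/L

After outfall 1: Q = 8.800 + 1.010 = 9.810 m³/s; C = (8.800·0 + 1.010·57.00)/9.810 = 5.869 mg/L.
After outfall 2: Q = 9.810 + 1.400 = 11.21 m³/s; C = (9.810·5.869 + 1.400·21.00)/11.21 = 7.758 mg/L.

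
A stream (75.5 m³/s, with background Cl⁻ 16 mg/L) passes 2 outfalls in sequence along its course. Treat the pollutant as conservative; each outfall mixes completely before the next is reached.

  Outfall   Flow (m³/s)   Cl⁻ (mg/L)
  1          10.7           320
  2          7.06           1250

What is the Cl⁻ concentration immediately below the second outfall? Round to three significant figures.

After outfall 1: Q = 75.50 + 10.70 = 86.20 m³/s; C = (75.50·16.00 + 10.70·320.0)/86.20 = 53.74 mg/L.
After outfall 2: Q = 86.20 + 7.060 = 93.26 m³/s; C = (86.20·53.74 + 7.060·1250)/93.26 = 144.3 mg/L.

144 mg/L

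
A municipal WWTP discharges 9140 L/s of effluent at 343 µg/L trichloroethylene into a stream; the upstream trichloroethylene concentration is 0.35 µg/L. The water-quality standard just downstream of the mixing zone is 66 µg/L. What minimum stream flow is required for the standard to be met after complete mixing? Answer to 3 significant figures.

Set C_mix = 66: (Q·0.3500 + 9140·343.0) / (Q + 9140) = 66
→ Q = 9140·(343.0 − 66)/(66 − 0.3500) = 38560 L/s.

38600 L/s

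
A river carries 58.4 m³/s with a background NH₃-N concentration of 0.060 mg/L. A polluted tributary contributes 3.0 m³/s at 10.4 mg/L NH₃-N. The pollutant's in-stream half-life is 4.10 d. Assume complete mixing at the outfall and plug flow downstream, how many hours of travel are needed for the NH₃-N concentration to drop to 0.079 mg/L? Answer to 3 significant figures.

279 h

Conservation of mass: C = (58.40·0.06000 + 3.000·10.40) / 61.40 = 34.70/61.40 = 0.5652 mg/L.
Half-life 4.10 d → k = ln 2 / 4.10 = 0.1691 d⁻¹.
0.5652·exp(−k·t) = 0.079 → t = ln(0.5652/0.079)/k = 1006000 s = 279.3 h.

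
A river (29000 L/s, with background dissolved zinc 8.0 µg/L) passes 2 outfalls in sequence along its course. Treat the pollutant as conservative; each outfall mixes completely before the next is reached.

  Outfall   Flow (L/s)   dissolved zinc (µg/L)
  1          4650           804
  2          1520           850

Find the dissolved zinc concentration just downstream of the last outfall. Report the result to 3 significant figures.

150 µg/L

After outfall 1: Q = 29000 + 4650 = 33650 L/s; C = (29000·8.000 + 4650·804.0)/33650 = 118.0 µg/L.
After outfall 2: Q = 33650 + 1520 = 35170 L/s; C = (33650·118.0 + 1520·850.0)/35170 = 149.6 µg/L.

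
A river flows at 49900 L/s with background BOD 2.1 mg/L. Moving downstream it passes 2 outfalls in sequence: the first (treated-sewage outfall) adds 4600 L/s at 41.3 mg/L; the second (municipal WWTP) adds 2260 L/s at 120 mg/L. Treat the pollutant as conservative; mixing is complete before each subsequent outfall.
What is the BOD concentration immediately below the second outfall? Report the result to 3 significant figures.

9.97 mg/L

Outfall 1: combined Q = 54500 L/s; C = (49900·2.100 + 4600·41.30)/54500 = 5.409 mg/L.
Outfall 2: combined Q = 56760 L/s; C = (54500·5.409 + 2260·120.0)/56760 = 9.971 mg/L.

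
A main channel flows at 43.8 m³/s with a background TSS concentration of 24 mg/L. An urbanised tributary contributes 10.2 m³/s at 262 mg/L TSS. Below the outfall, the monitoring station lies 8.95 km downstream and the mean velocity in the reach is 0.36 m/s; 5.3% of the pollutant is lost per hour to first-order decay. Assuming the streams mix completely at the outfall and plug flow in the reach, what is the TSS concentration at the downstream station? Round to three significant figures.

Mass balance: C = (43.80·24.00 + 10.20·262.0) / 54.00 = 3724/54.00 = 68.96 mg/L.
Travel time t = 8.95·1000 / 0.36 = 24860 s = 6.906 h.
5.3%/h lost → k = −ln(1 − 0.053) = 0.05446 h⁻¹.
Applying C = C₀e^(−kt): 68.96 × 0.6866 = 47.34 mg/L.

47.3 mg/L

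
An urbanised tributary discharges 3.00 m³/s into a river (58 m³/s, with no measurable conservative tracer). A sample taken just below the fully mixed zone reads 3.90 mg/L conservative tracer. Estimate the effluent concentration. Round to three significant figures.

79.3 mg/L

Mass balance: 58.00·0 + 3.000·Cₑ = 61.00·3.900
→ Cₑ = (61.00·3.900 − 58.00·0) / 3.000 = 79.30 mg/L.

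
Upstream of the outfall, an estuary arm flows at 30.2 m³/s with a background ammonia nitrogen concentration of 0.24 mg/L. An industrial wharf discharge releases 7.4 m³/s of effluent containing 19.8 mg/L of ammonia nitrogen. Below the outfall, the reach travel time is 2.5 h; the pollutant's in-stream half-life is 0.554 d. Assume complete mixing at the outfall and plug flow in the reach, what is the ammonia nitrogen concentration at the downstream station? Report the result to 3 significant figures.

3.59 mg/L

Flow-weighted average: C = (30.20·0.2400 + 7.400·19.80) / 37.60 = 153.8/37.60 = 4.090 mg/L.
Half-life 0.554 d → k = ln 2 / 0.554 = 1.251 d⁻¹.
Decay over the reach: 4.090·exp(−kt) = 4.090·0.8778 = 3.590 mg/L.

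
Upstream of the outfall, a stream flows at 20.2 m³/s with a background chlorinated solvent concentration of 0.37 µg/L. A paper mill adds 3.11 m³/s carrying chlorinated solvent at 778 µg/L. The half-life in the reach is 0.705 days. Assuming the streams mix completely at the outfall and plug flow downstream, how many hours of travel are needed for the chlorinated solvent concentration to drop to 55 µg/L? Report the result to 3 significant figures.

Mass balance: C = (20.20·0.3700 + 3.110·778.0) / 23.31 = 2427/23.31 = 104.1 µg/L.
Half-life 0.705 d → k = ln 2 / 0.705 = 0.9832 d⁻¹.
104.1·exp(−k·t) = 55 → t = ln(104.1/55)/k = 56080 s = 15.58 h.

15.6 h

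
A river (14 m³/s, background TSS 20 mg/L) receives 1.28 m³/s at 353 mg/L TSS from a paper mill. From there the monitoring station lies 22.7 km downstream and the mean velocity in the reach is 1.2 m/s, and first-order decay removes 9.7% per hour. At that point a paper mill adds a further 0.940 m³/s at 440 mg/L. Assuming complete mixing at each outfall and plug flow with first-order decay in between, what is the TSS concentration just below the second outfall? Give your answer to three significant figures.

51.9 mg/L

Flow-weighted average: C = (14.00·20.00 + 1.280·353.0) / 15.28 = 731.8/15.28 = 47.90 mg/L; combined flow 15.28 m³/s.
Travel time t = 22.7·1000 / 1.2 = 18920 s = 5.255 h.
9.7%/h lost → k = −ln(1 − 0.097) = 0.1020 h⁻¹.
Applying C = C₀e^(−kt): 47.90 × 0.5850 = 28.02 mg/L.
At the second outfall, C = (15.28·28.02 + 0.9400·440.0) / (15.28 + 0.9400) = 51.89 mg/L.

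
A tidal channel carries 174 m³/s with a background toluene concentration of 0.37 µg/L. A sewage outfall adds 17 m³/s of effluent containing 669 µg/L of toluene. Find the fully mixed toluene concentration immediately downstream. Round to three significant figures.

Conservation of mass: C = (174.0·0.3700 + 17.00·669.0) / 191.0 = 11440/191.0 = 59.88 µg/L.

59.9 µg/L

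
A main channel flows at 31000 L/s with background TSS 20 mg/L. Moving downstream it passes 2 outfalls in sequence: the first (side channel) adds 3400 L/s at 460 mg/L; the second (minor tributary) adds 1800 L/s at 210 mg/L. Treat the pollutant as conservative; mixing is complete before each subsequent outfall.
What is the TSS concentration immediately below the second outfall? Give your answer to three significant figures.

70.8 mg/L

Below outfall 1: Q → 34400 L/s, C = (31000·20.00 + 3400·460.0)/34400 = 63.49 mg/L.
Below outfall 2: Q → 36200 L/s, C = (34400·63.49 + 1800·210.0)/36200 = 70.77 mg/L.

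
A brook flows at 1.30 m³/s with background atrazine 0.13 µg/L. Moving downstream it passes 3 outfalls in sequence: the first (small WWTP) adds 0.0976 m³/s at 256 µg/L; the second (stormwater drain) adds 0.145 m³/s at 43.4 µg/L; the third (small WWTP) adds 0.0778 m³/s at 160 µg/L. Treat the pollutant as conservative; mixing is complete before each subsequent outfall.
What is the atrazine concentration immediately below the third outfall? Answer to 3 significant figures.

Below outfall 1: Q → 1.398 m³/s, C = (1.300·0.1300 + 0.09760·256.0)/1.398 = 18.00 µg/L.
Below outfall 2: Q → 1.543 m³/s, C = (1.398·18.00 + 0.1450·43.40)/1.543 = 20.39 µg/L.
Below outfall 3: Q → 1.620 m³/s, C = (1.543·20.39 + 0.07780·160.0)/1.620 = 27.09 µg/L.

27.1 µg/L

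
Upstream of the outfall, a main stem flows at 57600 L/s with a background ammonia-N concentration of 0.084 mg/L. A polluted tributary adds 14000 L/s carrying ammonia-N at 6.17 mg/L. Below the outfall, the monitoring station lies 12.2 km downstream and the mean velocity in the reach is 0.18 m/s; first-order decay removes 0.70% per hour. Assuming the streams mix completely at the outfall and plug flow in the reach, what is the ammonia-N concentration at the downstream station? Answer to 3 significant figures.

1.12 mg/L

Conservation of mass: C = (57600·0.08400 + 14000·6.170) / 71600 = 91220/71600 = 1.274 mg/L.
Travel time t = 12.2·1000 / 0.18 = 67780 s = 18.83 h.
0.70%/h lost → k = −ln(1 − 0.007) = 0.007025 h⁻¹.
First-order decay: C = 1.274·exp(−k·t) = 1.274·0.8761 = 1.116 mg/L.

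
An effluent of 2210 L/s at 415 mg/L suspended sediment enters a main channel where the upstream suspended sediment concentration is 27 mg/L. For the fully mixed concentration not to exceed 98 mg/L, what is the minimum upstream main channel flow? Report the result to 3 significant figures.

9870 L/s

Set C_mix = 98: (Q·27.00 + 2210·415.0) / (Q + 2210) = 98
→ Q = 2210·(415.0 − 98)/(98 − 27.00) = 9867 L/s.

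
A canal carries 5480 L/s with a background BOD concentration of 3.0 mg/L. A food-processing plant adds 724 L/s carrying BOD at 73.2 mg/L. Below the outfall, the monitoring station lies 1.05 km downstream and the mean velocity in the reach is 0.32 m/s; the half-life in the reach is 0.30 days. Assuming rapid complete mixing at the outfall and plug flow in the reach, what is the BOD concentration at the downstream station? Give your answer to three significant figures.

10.3 mg/L

Flow-weighted average: C = (5480·3.000 + 724.0·73.20) / 6204 = 69440/6204 = 11.19 mg/L.
Travel time t = 1.05·1000 / 0.32 = 3281 s = 0.9115 h.
Half-life 0.30 d → k = ln 2 / 0.30 = 2.310 d⁻¹.
After decay, C = 11.19 × e^(−kt) = 11.19 × 0.9160 = 10.25 mg/L.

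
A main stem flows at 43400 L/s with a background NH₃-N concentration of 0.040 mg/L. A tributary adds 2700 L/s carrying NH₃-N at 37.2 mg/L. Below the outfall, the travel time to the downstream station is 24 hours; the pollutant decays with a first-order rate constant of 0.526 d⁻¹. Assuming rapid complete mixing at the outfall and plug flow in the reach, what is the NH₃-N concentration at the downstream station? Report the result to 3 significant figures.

Mixed concentration C = ΣQC/ΣQ = (43400·0.04000 + 2700·37.20) / 46100 = 102200/46100 = 2.216 mg/L.
Applying C = C₀e^(−kt): 2.216 × 0.5910 = 1.310 mg/L.

1.31 mg/L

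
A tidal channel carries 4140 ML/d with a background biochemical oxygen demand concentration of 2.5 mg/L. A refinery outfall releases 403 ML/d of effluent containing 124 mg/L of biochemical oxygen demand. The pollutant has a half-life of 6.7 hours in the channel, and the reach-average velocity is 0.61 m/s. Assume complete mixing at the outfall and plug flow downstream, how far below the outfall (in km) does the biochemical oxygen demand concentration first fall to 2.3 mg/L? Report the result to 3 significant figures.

37.2 km

Mixed concentration C = ΣQC/ΣQ = (4140·2.500 + 403.0·124.0) / 4543 = 60320/4543 = 13.28 mg/L.
Half-life 6.7 h → k = ln 2 / 6.7 = 0.1035 h⁻¹ = 2.483 d⁻¹.
Set 13.28·exp(−k·t) = 2.3 → t = ln(13.28/2.3)/k = 61010 s = 16.95 h.
Distance = v·t = 0.61·61010 = 37210 m = 37.21 km.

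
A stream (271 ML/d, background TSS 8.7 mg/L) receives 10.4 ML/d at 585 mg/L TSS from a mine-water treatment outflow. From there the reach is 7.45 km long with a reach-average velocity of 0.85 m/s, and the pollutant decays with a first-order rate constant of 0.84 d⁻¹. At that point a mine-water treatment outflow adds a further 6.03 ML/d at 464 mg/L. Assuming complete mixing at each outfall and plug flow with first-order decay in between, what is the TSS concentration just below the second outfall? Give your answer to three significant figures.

36.7 mg/L

Flow-weighted average: C = (271.0·8.700 + 10.40·585.0) / 281.4 = 8442/281.4 = 30.00 mg/L; combined flow 281.4 ML/d.
Travel time t = 7.45·1000 / 0.85 = 8765 s = 2.435 h.
Decay over the reach: 30.00·exp(−kt) = 30.00·0.9183 = 27.55 mg/L.
At the second outfall, C = (281.4·27.55 + 6.030·464.0) / (281.4 + 6.030) = 36.70 mg/L.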